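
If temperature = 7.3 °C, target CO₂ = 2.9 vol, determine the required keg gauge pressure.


psi = vols/(0.01821 + 0.09011·e^(−0.04·T)) − 14.695
psi = 2.9/(0.01821 + 0.09011·e^(−0.04·7.3)) − 14.695

19.2226 psi


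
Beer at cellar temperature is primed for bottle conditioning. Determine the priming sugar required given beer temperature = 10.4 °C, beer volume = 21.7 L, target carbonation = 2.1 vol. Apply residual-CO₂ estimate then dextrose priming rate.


residual = 14.695·(0.01821 + 0.09011·e^(−0.04·T));  sugar = (target − residual)·4.0·V
residual = 14.695·(0.01821 + 0.09011·e^(−0.04·10.4)) = 1.1411
sugar = (2.1 − 1.1411)·4.0·21.7

83.2306 g


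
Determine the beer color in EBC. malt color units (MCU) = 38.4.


SRM = 1.4922·MCU^0.6859;  EBC = SRM·1.97
SRM = 1.4922·38.4^0.6859 = 18.2188
EBC = 18.2188·1.97

35.8910 EBC


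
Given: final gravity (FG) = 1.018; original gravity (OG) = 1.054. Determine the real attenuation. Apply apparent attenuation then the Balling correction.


AA = (OG−FG)/(OG−1)·100;  RA = AA·0.8192
AA = (1.054 − 1.018)/(1.054 − 1)·100 = 66.6667
RA = 66.6667·0.8192

54.6133 %


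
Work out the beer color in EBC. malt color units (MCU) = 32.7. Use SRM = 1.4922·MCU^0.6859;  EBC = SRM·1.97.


SRM = 1.4922·32.7^0.6859 = 16.3176
EBC = 16.3176·1.97

32.1456 EBC


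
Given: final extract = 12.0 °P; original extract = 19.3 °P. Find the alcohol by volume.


SG = 259/(259 − P);  ABV = (OG − FG)·131.25
OG = 259/(259 − 19.3) = 1.0805
FG = 259/(259 − 12.0) = 1.0486
ABV = (1.0805 − 1.0486)·131.25

4.1914 % ABV


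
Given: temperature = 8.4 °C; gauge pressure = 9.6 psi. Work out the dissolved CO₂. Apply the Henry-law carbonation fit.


vols = (P + 14.695)·(0.01821 + 0.09011·e^(−0.04·T))
vols = (9.6 + 14.695)·(0.01821 + 0.09011·e^(−0.04·8.4))

2.0069 volumes


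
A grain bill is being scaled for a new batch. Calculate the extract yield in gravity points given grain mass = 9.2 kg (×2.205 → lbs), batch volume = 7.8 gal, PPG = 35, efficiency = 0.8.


points = lbs × PPG × eff / vol
lbs = 9.2 × 2.205 = 20.2860
points = 20.2860 × 35 × 0.8 / 7.8

72.8215 points


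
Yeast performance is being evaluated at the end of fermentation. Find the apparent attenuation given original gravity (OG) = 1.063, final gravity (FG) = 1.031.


AA = (OG − FG)/(OG − 1) · 100
AA = (1.063 − 1.031)/(1.063 − 1) · 100

50.7937 %


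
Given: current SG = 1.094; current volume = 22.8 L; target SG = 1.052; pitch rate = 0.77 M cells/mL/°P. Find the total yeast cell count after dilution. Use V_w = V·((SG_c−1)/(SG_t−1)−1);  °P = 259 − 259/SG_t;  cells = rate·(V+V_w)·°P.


V_w = 22.8·((1.094−1)/(1.052−1)−1) = 18.4154
V_final = 22.8 + 18.4154 = 41.2154
°P = 259 − 259/1.052 = 12.8023
cells = 0.77·41.2154·12.8023

406.2912 billion cells


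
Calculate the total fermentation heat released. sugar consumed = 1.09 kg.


Q = m_sugar · 590 kJ/kg
Q = 1.09 · 590

643.1000 kJ


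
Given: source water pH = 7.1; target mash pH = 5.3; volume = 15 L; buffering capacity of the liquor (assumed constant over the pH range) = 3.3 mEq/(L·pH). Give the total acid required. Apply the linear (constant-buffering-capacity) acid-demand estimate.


acid = buffering capacity · (pH_source − pH_target) · V
acid = 3.3 · (7.1 − 5.3) · 15

89.1000 mEq


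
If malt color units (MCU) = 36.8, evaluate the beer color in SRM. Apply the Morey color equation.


SRM = 1.4922 · MCU^0.6859
SRM = 1.4922 · 36.8^0.6859

17.6947 SRM


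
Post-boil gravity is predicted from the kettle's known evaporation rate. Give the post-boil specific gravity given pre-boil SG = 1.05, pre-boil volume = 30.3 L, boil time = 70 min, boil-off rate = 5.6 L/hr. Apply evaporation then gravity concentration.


V_post = V_pre − rate·(t/60);  SG_post = 1 + (SG_pre−1)·V_pre/V_post
V_post = 30.3 − 5.6·(70/60) = 23.7667
SG_post = 1 + (1.05 − 1)·30.3/23.7667

1.0637


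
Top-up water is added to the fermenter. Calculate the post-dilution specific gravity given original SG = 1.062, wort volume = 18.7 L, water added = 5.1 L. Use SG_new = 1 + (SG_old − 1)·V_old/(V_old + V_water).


pts = (1.062 − 1)·1000·18.7/(18.7 + 5.1) = 48.7143
SG_new = 1 + 48.7143/1000

1.0487


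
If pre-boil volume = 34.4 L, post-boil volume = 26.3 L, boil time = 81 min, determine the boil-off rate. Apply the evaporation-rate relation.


rate = (V_pre − V_post) / (t_min/60)
rate = (34.4 − 26.3) / (81/60)

6.0000 L/hr


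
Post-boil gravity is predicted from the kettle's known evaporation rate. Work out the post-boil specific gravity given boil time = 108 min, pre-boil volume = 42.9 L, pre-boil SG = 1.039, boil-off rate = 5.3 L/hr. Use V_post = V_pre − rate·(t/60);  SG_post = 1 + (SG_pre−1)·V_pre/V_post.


V_post = 42.9 − 5.3·(108/60) = 33.3600
SG_post = 1 + (1.039 − 1)·42.9/33.3600

1.0502


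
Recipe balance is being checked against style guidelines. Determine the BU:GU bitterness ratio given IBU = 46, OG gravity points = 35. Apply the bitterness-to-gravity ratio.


BU:GU = IBU / OG_points
BU:GU = 46 / 35

1.3143


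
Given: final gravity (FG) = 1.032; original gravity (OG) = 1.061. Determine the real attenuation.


AA = (OG−FG)/(OG−1)·100;  RA = AA·0.8192
AA = (1.061 − 1.032)/(1.061 − 1)·100 = 47.5410
RA = 47.5410·0.8192

38.9456 %


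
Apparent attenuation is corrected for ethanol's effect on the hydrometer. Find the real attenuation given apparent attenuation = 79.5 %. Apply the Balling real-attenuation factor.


RA = AA · 0.8192
RA = 79.5 · 0.8192

65.1264 %


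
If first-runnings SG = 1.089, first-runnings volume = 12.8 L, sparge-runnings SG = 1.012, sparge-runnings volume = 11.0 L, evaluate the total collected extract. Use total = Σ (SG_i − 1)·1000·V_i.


first = (1.089 − 1)·1000·12.8 = 1139.2000
sparge = (1.012 − 1)·1000·11.0 = 132.0000
total = 1139.2000 + 132.0000

1271.2000 gravity·L


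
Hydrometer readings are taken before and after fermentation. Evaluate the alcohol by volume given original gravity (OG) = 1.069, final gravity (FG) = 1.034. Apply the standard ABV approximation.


ABV = (OG − FG) · 131.25
ABV = (1.069 − 1.034) · 131.25

4.5937 % ABV


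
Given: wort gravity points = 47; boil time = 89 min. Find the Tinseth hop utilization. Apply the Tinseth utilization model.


U = 1.65·0.000125^(GP/1000) · (1 − e^(−0.04·t))/4.15
bigness = 1.65·0.000125^(47/1000) = 1.0815
boil_factor = (1 − e^(−0.04·89))/4.15 = 0.2341
U = 1.0815 · 0.2341

0.2532


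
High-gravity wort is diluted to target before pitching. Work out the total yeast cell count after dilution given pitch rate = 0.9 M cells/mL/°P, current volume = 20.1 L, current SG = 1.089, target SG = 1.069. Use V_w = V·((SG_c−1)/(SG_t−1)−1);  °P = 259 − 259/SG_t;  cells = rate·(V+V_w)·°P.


V_w = 20.1·((1.089−1)/(1.069−1)−1) = 5.8261
V_final = 20.1 + 5.8261 = 25.9261
°P = 259 − 259/1.069 = 16.7175
cells = 0.9·25.9261·16.7175

390.0773 billion cells


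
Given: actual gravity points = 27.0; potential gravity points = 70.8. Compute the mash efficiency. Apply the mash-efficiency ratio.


efficiency = actual / potential × 100
efficiency = 27.0 / 70.8 × 100

38.1356 %


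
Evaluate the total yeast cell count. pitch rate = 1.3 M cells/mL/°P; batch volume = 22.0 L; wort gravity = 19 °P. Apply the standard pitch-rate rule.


cells (billions) = rate · V_L · °P
cells = 1.3 · 22.0 · 19

543.4000 billion cells


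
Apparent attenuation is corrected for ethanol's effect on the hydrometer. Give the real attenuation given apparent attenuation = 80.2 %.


RA = AA · 0.8192
RA = 80.2 · 0.8192

65.6998 %


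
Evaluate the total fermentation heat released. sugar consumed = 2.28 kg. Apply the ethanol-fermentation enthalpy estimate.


Q = m_sugar · 590 kJ/kg
Q = 2.28 · 590

1345.2000 kJ


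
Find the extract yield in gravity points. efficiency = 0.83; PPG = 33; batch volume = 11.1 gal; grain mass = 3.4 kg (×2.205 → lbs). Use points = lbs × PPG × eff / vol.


lbs = 3.4 × 2.205 = 7.4970
points = 7.4970 × 33 × 0.83 / 11.1

18.4994 points


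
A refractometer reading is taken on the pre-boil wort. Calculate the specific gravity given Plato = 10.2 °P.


SG = 259/(259 − P)
SG = 259/(259 − 10.2)

1.0410


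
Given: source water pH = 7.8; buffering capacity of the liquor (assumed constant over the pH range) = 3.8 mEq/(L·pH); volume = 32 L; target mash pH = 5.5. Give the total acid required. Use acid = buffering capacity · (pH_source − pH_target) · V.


acid = 3.8 · (7.8 − 5.5) · 32

279.6800 mEq


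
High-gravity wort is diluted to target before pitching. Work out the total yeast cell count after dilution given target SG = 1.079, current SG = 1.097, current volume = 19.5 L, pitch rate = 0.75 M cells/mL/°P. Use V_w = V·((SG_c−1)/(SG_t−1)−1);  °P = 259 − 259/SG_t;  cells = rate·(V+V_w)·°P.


V_w = 19.5·((1.097−1)/(1.079−1)−1) = 4.4430
V_final = 19.5 + 4.4430 = 23.9430
°P = 259 − 259/1.079 = 18.9629
cells = 0.75·23.9430·18.9629

340.5226 billion cells


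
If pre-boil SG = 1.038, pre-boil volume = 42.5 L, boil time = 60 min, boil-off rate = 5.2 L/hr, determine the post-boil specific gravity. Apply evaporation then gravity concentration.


V_post = V_pre − rate·(t/60);  SG_post = 1 + (SG_pre−1)·V_pre/V_post
V_post = 42.5 − 5.2·(60/60) = 37.3000
SG_post = 1 + (1.038 − 1)·42.5/37.3000

1.0433


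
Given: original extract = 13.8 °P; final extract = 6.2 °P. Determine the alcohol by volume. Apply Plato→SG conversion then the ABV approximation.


SG = 259/(259 − P);  ABV = (OG − FG)·131.25
OG = 259/(259 − 13.8) = 1.0563
FG = 259/(259 − 6.2) = 1.0245
ABV = (1.0563 − 1.0245)·131.25

4.1679 % ABV


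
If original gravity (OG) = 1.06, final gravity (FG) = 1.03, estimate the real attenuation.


AA = (OG−FG)/(OG−1)·100;  RA = AA·0.8192
AA = (1.06 − 1.03)/(1.06 − 1)·100 = 50.0000
RA = 50.0000·0.8192

40.9600 %


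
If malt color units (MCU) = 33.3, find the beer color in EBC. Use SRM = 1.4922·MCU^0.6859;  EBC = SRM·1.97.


SRM = 1.4922·33.3^0.6859 = 16.5223
EBC = 16.5223·1.97

32.5490 EBC


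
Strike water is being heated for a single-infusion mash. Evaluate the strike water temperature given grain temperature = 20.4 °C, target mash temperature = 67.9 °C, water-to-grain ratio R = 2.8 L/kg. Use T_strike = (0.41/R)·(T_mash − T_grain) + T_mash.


T_strike = (0.41/2.8)·(67.9 − 20.4) + 67.9

74.8554 °C


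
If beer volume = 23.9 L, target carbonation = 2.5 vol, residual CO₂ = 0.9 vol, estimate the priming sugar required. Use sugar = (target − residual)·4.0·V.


sugar = (2.5 − 0.9)·4.0·23.9

152.9600 g


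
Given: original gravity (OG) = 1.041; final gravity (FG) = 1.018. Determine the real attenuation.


AA = (OG−FG)/(OG−1)·100;  RA = AA·0.8192
AA = (1.041 − 1.018)/(1.041 − 1)·100 = 56.0976
RA = 56.0976·0.8192

45.9551 %


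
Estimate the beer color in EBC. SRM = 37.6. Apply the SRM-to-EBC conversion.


EBC = SRM · 1.97
EBC = 37.6 · 1.97

74.0720 EBC


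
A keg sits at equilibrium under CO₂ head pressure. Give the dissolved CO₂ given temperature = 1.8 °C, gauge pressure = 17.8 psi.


vols = (P + 14.695)·(0.01821 + 0.09011·e^(−0.04·T))
vols = (17.8 + 14.695)·(0.01821 + 0.09011·e^(−0.04·1.8))

3.3164 volumes


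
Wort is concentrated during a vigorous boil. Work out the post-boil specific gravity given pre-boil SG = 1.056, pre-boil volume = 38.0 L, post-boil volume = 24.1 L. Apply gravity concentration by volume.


SG_post = 1 + (SG_pre − 1)·V_pre/V_post
pts_pre = (1.056 − 1)·1000 = 56.0000
pts_post = 56.0000·38.0/24.1 = 88.2988
SG_post = 1 + 88.2988/1000

1.0883


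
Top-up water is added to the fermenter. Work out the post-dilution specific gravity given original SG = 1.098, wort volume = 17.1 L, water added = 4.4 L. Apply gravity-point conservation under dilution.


SG_new = 1 + (SG_old − 1)·V_old/(V_old + V_water)
pts = (1.098 − 1)·1000·17.1/(17.1 + 4.4) = 77.9442
SG_new = 1 + 77.9442/1000

1.0779


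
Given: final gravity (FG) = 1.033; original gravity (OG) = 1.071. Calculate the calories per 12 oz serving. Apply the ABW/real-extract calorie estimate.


ABW = (OG−FG)·131.25·0.79/FG;  °P = 259 − 259/SG (for OG→OE and FG→AE);  RE = 0.1808·OE + 0.8192·AE;  Cal = (6.9·ABW + 4·(RE−0.1))·FG·3.55
ABW = (1.071 − 1.033)·131.25·0.79/1.033 = 3.8143
OE = 259 − 259/1.071 = 17.1699 °P
AE = 259 − 259/1.033 = 8.2740 °P
RE = 0.1808·17.1699 + 0.8192·8.2740 = 9.8824 °P
Cal = (6.9·3.8143 + 4·(9.8824−0.1))·1.033·3.55

240.0068 kcal


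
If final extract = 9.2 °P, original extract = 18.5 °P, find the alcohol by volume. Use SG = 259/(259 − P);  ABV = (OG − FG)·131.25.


OG = 259/(259 − 18.5) = 1.0769
FG = 259/(259 − 9.2) = 1.0368
ABV = (1.0769 − 1.0368)·131.25

5.2623 % ABV


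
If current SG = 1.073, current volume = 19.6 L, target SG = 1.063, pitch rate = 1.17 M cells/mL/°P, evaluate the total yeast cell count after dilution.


V_w = V·((SG_c−1)/(SG_t−1)−1);  °P = 259 − 259/SG_t;  cells = rate·(V+V_w)·°P
V_w = 19.6·((1.073−1)/(1.063−1)−1) = 3.1111
V_final = 19.6 + 3.1111 = 22.7111
°P = 259 − 259/1.063 = 15.3500
cells = 1.17·22.7111·15.3500

407.8790 billion cells


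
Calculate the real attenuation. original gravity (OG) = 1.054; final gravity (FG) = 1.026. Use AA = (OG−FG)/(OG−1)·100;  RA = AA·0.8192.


AA = (1.054 − 1.026)/(1.054 − 1)·100 = 51.8519
RA = 51.8519·0.8192

42.4770 %


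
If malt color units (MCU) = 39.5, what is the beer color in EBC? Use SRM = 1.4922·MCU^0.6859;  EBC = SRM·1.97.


SRM = 1.4922·39.5^0.6859 = 18.5752
EBC = 18.5752·1.97

36.5931 EBC


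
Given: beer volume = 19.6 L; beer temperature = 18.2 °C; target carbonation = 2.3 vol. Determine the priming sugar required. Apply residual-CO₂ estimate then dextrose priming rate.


residual = 14.695·(0.01821 + 0.09011·e^(−0.04·T));  sugar = (target − residual)·4.0·V
residual = 14.695·(0.01821 + 0.09011·e^(−0.04·18.2)) = 0.9070
sugar = (2.3 − 0.9070)·4.0·19.6

109.2111 g


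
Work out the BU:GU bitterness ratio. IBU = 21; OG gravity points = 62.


BU:GU = IBU / OG_points
BU:GU = 21 / 62

0.3387


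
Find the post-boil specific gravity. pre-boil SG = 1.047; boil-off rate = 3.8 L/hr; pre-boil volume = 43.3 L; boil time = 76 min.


V_post = V_pre − rate·(t/60);  SG_post = 1 + (SG_pre−1)·V_pre/V_post
V_post = 43.3 − 3.8·(76/60) = 38.4867
SG_post = 1 + (1.047 − 1)·43.3/38.4867

1.0529


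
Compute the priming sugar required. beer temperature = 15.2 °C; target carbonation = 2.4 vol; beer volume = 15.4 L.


residual = 14.695·(0.01821 + 0.09011·e^(−0.04·T));  sugar = (target − residual)·4.0·V
residual = 14.695·(0.01821 + 0.09011·e^(−0.04·15.2)) = 0.9885
sugar = (2.4 − 0.9885)·4.0·15.4

86.9470 g


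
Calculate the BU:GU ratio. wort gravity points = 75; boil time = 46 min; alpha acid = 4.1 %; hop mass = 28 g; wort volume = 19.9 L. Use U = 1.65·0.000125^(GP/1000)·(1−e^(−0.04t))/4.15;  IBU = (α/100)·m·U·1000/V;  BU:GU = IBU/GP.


U = 1.65·0.000125^(75/1000)·(1−e^(−0.04·46))/4.15 = 0.1704
IBU = (4.1/100)·28·0.1704·1000/19.9 = 9.8329
BU:GU = 9.8329/75

0.1311


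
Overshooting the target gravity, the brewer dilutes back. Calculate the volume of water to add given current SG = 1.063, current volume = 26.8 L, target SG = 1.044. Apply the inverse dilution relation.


V_water = V·((SG_curr − 1)/(SG_target − 1) − 1)
V_water = 26.8·((1.063 − 1)/(1.044 − 1) − 1)

11.5727 L


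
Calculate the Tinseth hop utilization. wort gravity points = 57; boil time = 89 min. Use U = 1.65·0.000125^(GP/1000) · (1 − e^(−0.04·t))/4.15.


bigness = 1.65·0.000125^(57/1000) = 0.9886
boil_factor = (1 − e^(−0.04·89))/4.15 = 0.2341
U = 0.9886 · 0.2341

0.2314


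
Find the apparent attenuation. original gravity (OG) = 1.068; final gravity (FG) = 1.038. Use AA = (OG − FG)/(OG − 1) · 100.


AA = (1.068 − 1.038)/(1.068 − 1) · 100

44.1176 %


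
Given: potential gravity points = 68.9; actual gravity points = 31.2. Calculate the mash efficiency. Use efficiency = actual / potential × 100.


efficiency = 31.2 / 68.9 × 100

45.2830 %


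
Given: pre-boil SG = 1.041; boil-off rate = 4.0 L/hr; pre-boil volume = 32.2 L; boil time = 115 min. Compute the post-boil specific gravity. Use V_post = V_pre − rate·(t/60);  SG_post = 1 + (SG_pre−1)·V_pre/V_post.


V_post = 32.2 − 4.0·(115/60) = 24.5333
SG_post = 1 + (1.041 − 1)·32.2/24.5333

1.0538


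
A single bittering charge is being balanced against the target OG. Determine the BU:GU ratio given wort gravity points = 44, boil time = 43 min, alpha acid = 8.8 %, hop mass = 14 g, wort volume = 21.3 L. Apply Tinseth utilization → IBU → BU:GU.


U = 1.65·0.000125^(GP/1000)·(1−e^(−0.04t))/4.15;  IBU = (α/100)·m·U·1000/V;  BU:GU = IBU/GP
U = 1.65·0.000125^(44/1000)·(1−e^(−0.04·43))/4.15 = 0.2198
IBU = (8.8/100)·14·0.2198·1000/21.3 = 12.7127
BU:GU = 12.7127/44

0.2889


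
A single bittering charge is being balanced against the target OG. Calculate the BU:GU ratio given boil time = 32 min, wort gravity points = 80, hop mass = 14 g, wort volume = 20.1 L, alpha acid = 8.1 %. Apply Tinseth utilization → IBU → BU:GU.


U = 1.65·0.000125^(GP/1000)·(1−e^(−0.04t))/4.15;  IBU = (α/100)·m·U·1000/V;  BU:GU = IBU/GP
U = 1.65·0.000125^(80/1000)·(1−e^(−0.04·32))/4.15 = 0.1399
IBU = (8.1/100)·14·0.1399·1000/20.1 = 7.8908
BU:GU = 7.8908/80

0.0986


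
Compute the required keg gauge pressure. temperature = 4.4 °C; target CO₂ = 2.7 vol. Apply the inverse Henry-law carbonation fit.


psi = vols/(0.01821 + 0.09011·e^(−0.04·T)) − 14.695
psi = 2.7/(0.01821 + 0.09011·e^(−0.04·4.4)) − 14.695

14.0964 psi


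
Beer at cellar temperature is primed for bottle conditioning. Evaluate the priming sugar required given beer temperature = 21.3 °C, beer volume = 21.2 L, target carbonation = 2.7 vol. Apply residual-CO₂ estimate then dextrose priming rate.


residual = 14.695·(0.01821 + 0.09011·e^(−0.04·T));  sugar = (target − residual)·4.0·V
residual = 14.695·(0.01821 + 0.09011·e^(−0.04·21.3)) = 0.8324
sugar = (2.7 − 0.8324)·4.0·21.2

158.3696 g


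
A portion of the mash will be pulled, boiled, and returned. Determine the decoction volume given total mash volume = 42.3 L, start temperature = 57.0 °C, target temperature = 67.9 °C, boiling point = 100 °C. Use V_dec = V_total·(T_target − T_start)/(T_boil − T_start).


V_dec = 42.3·(67.9 − 57.0)/(100 − 57.0)

10.7226 L


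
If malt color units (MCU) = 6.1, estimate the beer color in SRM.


SRM = 1.4922 · MCU^0.6859
SRM = 1.4922 · 6.1^0.6859

5.1580 SRM


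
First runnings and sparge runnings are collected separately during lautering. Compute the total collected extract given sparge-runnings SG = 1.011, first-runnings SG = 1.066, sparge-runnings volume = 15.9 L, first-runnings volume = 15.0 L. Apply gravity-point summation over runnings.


total = Σ (SG_i − 1)·1000·V_i
first = (1.066 − 1)·1000·15.0 = 990.0000
sparge = (1.011 − 1)·1000·15.9 = 174.9000
total = 990.0000 + 174.9000

1164.9000 gravity·L


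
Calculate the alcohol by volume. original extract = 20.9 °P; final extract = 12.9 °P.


SG = 259/(259 − P);  ABV = (OG − FG)·131.25
OG = 259/(259 − 20.9) = 1.0878
FG = 259/(259 − 12.9) = 1.0524
ABV = (1.0878 − 1.0524)·131.25

4.6411 % ABV


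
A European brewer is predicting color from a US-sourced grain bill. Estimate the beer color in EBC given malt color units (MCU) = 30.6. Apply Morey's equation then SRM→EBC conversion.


SRM = 1.4922·MCU^0.6859;  EBC = SRM·1.97
SRM = 1.4922·30.6^0.6859 = 15.5913
EBC = 15.5913·1.97

30.7149 EBC


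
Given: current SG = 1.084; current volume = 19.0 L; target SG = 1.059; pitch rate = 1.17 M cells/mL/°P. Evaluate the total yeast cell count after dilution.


V_w = V·((SG_c−1)/(SG_t−1)−1);  °P = 259 − 259/SG_t;  cells = rate·(V+V_w)·°P
V_w = 19.0·((1.084−1)/(1.059−1)−1) = 8.0508
V_final = 19.0 + 8.0508 = 27.0508
°P = 259 − 259/1.059 = 14.4297
cells = 1.17·27.0508·14.4297

456.6911 billion cells


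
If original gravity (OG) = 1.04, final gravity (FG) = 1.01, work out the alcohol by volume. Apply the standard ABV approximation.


ABV = (OG − FG) · 131.25
ABV = (1.04 − 1.01) · 131.25

3.9375 % ABV


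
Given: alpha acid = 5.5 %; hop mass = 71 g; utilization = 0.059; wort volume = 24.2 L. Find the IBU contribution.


IBU = (α/100)·mass·U·1000 / V
IBU = (5.5/100)·71·0.059·1000 / 24.2

9.5205 IBU


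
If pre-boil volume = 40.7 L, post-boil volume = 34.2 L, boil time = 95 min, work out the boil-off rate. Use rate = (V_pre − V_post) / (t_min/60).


rate = (40.7 − 34.2) / (95/60)

4.1053 L/hr


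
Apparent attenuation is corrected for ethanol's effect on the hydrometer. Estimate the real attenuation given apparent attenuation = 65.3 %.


RA = AA · 0.8192
RA = 65.3 · 0.8192

53.4938 %


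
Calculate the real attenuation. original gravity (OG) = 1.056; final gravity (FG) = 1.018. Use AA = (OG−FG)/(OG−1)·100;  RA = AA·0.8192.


AA = (1.056 − 1.018)/(1.056 − 1)·100 = 67.8571
RA = 67.8571·0.8192

55.5886 %


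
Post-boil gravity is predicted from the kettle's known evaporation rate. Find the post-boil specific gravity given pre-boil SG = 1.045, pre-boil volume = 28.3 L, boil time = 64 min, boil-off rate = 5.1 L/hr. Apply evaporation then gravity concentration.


V_post = V_pre − rate·(t/60);  SG_post = 1 + (SG_pre−1)·V_pre/V_post
V_post = 28.3 − 5.1·(64/60) = 22.8600
SG_post = 1 + (1.045 − 1)·28.3/22.8600

1.0557


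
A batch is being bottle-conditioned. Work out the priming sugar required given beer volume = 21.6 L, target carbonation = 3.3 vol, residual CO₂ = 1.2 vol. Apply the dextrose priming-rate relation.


sugar = (target − residual)·4.0·V
sugar = (3.3 − 1.2)·4.0·21.6

181.4400 g


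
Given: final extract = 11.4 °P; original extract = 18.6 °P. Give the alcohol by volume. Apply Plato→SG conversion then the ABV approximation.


SG = 259/(259 − P);  ABV = (OG − FG)·131.25
OG = 259/(259 − 18.6) = 1.0774
FG = 259/(259 − 11.4) = 1.0460
ABV = (1.0774 − 1.0460)·131.25

4.1119 % ABV


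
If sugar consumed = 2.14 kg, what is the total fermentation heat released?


Q = m_sugar · 590 kJ/kg
Q = 2.14 · 590

1262.6000 kJ


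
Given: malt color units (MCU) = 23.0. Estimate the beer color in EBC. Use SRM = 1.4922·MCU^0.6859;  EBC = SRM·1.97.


SRM = 1.4922·23.0^0.6859 = 12.8185
EBC = 12.8185·1.97

25.2524 EBC


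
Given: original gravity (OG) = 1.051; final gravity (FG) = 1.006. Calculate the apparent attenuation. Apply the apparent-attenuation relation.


AA = (OG − FG)/(OG − 1) · 100
AA = (1.051 − 1.006)/(1.051 − 1) · 100

88.2353 %


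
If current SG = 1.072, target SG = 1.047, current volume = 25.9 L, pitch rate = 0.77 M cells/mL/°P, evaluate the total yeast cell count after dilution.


V_w = V·((SG_c−1)/(SG_t−1)−1);  °P = 259 − 259/SG_t;  cells = rate·(V+V_w)·°P
V_w = 25.9·((1.072−1)/(1.047−1)−1) = 13.7766
V_final = 25.9 + 13.7766 = 39.6766
°P = 259 − 259/1.047 = 11.6266
cells = 0.77·39.6766·11.6266

355.2025 billion cells


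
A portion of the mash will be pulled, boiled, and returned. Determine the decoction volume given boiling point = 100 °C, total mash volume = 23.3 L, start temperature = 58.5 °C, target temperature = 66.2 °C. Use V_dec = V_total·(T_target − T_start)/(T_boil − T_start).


V_dec = 23.3·(66.2 − 58.5)/(100 − 58.5)

4.3231 L


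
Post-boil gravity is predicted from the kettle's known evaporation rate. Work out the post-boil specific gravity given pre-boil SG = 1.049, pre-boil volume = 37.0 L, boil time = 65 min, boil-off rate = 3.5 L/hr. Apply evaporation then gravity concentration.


V_post = V_pre − rate·(t/60);  SG_post = 1 + (SG_pre−1)·V_pre/V_post
V_post = 37.0 − 3.5·(65/60) = 33.2083
SG_post = 1 + (1.049 − 1)·37.0/33.2083

1.0546


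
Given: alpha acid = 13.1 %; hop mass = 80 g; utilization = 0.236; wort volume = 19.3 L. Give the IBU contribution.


IBU = (α/100)·mass·U·1000 / V
IBU = (13.1/100)·80·0.236·1000 / 19.3

128.1492 IBU


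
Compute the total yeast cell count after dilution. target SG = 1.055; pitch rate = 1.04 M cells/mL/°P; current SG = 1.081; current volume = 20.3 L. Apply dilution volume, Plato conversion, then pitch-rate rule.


V_w = V·((SG_c−1)/(SG_t−1)−1);  °P = 259 − 259/SG_t;  cells = rate·(V+V_w)·°P
V_w = 20.3·((1.081−1)/(1.055−1)−1) = 9.5964
V_final = 20.3 + 9.5964 = 29.8964
°P = 259 − 259/1.055 = 13.5024
cells = 1.04·29.8964·13.5024

419.8186 billion cells


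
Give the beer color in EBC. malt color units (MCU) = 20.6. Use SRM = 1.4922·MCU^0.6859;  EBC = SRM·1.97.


SRM = 1.4922·20.6^0.6859 = 11.8853
EBC = 11.8853·1.97

23.4140 EBC


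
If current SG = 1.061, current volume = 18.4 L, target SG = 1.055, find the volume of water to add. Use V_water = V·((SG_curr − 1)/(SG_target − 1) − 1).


V_water = 18.4·((1.061 − 1)/(1.055 − 1) − 1)

2.0073 L


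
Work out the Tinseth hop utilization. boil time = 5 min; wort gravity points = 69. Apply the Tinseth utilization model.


U = 1.65·0.000125^(GP/1000) · (1 − e^(−0.04·t))/4.15
bigness = 1.65·0.000125^(69/1000) = 0.8875
boil_factor = (1 − e^(−0.04·5))/4.15 = 0.0437
U = 0.8875 · 0.0437

0.0388


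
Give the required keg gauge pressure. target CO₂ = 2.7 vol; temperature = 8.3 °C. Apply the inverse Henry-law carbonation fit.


psi = vols/(0.01821 + 0.09011·e^(−0.04·T)) − 14.695
psi = 2.7/(0.01821 + 0.09011·e^(−0.04·8.3)) − 14.695

17.8890 psi


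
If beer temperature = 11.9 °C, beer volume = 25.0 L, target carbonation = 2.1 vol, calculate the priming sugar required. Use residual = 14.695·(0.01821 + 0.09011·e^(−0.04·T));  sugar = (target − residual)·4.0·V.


residual = 14.695·(0.01821 + 0.09011·e^(−0.04·11.9)) = 1.0903
sugar = (2.1 − 1.0903)·4.0·25.0

100.9748 g


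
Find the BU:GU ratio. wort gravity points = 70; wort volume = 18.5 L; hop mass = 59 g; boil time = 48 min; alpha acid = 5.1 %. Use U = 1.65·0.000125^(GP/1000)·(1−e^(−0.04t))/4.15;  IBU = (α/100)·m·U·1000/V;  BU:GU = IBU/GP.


U = 1.65·0.000125^(70/1000)·(1−e^(−0.04·48))/4.15 = 0.1809
IBU = (5.1/100)·59·0.1809·1000/18.5 = 29.4184
BU:GU = 29.4184/70

0.4203


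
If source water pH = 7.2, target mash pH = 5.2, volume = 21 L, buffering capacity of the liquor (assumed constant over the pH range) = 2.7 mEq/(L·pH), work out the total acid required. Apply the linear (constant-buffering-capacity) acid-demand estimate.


acid = buffering capacity · (pH_source − pH_target) · V
acid = 2.7 · (7.2 − 5.2) · 21

113.4000 mEq


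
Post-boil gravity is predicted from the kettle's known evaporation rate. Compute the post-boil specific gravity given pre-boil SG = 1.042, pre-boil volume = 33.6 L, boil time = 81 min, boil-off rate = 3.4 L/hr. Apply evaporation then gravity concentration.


V_post = V_pre − rate·(t/60);  SG_post = 1 + (SG_pre−1)·V_pre/V_post
V_post = 33.6 − 3.4·(81/60) = 29.0100
SG_post = 1 + (1.042 − 1)·33.6/29.0100

1.0486


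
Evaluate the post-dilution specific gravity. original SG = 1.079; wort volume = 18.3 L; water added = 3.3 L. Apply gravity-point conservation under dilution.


SG_new = 1 + (SG_old − 1)·V_old/(V_old + V_water)
pts = (1.079 − 1)·1000·18.3/(18.3 + 3.3) = 66.9306
SG_new = 1 + 66.9306/1000

1.0669


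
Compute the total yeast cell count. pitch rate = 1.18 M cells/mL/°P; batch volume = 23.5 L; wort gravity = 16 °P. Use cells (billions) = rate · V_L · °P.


cells = 1.18 · 23.5 · 16

443.6800 billion cells


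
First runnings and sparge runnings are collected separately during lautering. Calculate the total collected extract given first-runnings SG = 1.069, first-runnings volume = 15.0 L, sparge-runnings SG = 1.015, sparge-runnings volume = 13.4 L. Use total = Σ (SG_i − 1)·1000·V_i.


first = (1.069 − 1)·1000·15.0 = 1035.0000
sparge = (1.015 − 1)·1000·13.4 = 201.0000
total = 1035.0000 + 201.0000

1236.0000 gravity·L


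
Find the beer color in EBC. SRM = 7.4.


EBC = SRM · 1.97
EBC = 7.4 · 1.97

14.5780 EBC


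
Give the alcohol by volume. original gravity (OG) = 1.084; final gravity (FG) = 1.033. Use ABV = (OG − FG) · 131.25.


ABV = (1.084 − 1.033) · 131.25

6.6938 % ABV


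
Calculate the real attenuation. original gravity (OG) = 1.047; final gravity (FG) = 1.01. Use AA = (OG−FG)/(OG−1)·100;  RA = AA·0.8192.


AA = (1.047 − 1.01)/(1.047 − 1)·100 = 78.7234
RA = 78.7234·0.8192

64.4902 %


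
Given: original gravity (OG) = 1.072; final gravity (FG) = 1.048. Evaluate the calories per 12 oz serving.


ABW = (OG−FG)·131.25·0.79/FG;  °P = 259 − 259/SG (for OG→OE and FG→AE);  RE = 0.1808·OE + 0.8192·AE;  Cal = (6.9·ABW + 4·(RE−0.1))·FG·3.55
ABW = (1.072 − 1.048)·131.25·0.79/1.048 = 2.3745
OE = 259 − 259/1.072 = 17.3955 °P
AE = 259 − 259/1.048 = 11.8626 °P
RE = 0.1808·17.3955 + 0.8192·11.8626 = 12.8629 °P
Cal = (6.9·2.3745 + 4·(12.8629−0.1))·1.048·3.55

250.8889 kcal


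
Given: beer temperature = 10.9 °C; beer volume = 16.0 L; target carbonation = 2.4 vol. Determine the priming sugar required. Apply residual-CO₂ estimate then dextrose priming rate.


residual = 14.695·(0.01821 + 0.09011·e^(−0.04·T));  sugar = (target − residual)·4.0·V
residual = 14.695·(0.01821 + 0.09011·e^(−0.04·10.9)) = 1.1238
sugar = (2.4 − 1.1238)·4.0·16.0

81.6752 g


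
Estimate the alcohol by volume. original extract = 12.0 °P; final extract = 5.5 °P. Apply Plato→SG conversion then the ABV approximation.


SG = 259/(259 − P);  ABV = (OG − FG)·131.25
OG = 259/(259 − 12.0) = 1.0486
FG = 259/(259 − 5.5) = 1.0217
ABV = (1.0486 − 1.0217)·131.25

3.5289 % ABV


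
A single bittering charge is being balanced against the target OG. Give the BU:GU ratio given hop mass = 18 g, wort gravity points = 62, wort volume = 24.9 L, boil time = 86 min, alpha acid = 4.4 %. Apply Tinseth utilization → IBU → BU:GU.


U = 1.65·0.000125^(GP/1000)·(1−e^(−0.04t))/4.15;  IBU = (α/100)·m·U·1000/V;  BU:GU = IBU/GP
U = 1.65·0.000125^(62/1000)·(1−e^(−0.04·86))/4.15 = 0.2204
IBU = (4.4/100)·18·0.2204·1000/24.9 = 7.0116
BU:GU = 7.0116/62

0.1131


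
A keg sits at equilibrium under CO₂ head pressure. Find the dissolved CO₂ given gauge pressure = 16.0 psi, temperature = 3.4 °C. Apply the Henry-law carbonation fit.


vols = (P + 14.695)·(0.01821 + 0.09011·e^(−0.04·T))
vols = (16.0 + 14.695)·(0.01821 + 0.09011·e^(−0.04·3.4))

2.9732 volumes


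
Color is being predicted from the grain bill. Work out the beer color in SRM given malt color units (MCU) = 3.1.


SRM = 1.4922 · MCU^0.6859
SRM = 1.4922 · 3.1^0.6859

3.2423 SRM


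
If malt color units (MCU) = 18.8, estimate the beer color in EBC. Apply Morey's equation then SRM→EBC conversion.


SRM = 1.4922·MCU^0.6859;  EBC = SRM·1.97
SRM = 1.4922·18.8^0.6859 = 11.1628
EBC = 11.1628·1.97

21.9907 EBC


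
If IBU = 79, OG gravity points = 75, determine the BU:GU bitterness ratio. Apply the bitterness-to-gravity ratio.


BU:GU = IBU / OG_points
BU:GU = 79 / 75

1.0533


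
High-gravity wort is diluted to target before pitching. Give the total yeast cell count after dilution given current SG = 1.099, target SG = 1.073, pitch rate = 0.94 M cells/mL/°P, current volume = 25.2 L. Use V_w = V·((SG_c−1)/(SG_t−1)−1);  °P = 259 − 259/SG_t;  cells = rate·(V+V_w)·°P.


V_w = 25.2·((1.099−1)/(1.073−1)−1) = 8.9753
V_final = 25.2 + 8.9753 = 34.1753
°P = 259 − 259/1.073 = 17.6207
cells = 0.94·34.1753·17.6207

566.0615 billion cells


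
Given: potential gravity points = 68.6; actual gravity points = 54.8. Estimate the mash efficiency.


efficiency = actual / potential × 100
efficiency = 54.8 / 68.6 × 100

79.8834 %


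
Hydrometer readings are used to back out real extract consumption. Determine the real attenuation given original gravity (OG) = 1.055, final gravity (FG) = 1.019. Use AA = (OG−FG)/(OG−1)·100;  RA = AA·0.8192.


AA = (1.055 − 1.019)/(1.055 − 1)·100 = 65.4545
RA = 65.4545·0.8192

53.6204 %


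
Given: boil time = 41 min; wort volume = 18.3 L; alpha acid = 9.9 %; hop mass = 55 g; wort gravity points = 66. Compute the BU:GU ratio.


U = 1.65·0.000125^(GP/1000)·(1−e^(−0.04t))/4.15;  IBU = (α/100)·m·U·1000/V;  BU:GU = IBU/GP
U = 1.65·0.000125^(66/1000)·(1−e^(−0.04·41))/4.15 = 0.1771
IBU = (9.9/100)·55·0.1771·1000/18.3 = 52.6896
BU:GU = 52.6896/66

0.7983


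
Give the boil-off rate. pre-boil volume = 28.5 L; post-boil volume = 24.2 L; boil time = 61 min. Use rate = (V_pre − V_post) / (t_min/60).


rate = (28.5 − 24.2) / (61/60)

4.2295 L/hr


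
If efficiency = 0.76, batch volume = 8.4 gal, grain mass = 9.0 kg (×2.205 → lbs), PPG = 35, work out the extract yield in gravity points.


points = lbs × PPG × eff / vol
lbs = 9.0 × 2.205 = 19.8450
points = 19.8450 × 35 × 0.76 / 8.4

62.8425 points


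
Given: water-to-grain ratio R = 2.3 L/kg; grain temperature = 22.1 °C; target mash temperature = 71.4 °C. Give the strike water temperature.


T_strike = (0.41/R)·(T_mash − T_grain) + T_mash
T_strike = (0.41/2.3)·(71.4 − 22.1) + 71.4

80.1883 °C


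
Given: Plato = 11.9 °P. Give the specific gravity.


SG = 259/(259 − P)
SG = 259/(259 − 11.9)

1.0482


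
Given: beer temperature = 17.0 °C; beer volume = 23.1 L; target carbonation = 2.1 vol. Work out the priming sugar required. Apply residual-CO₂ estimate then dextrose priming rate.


residual = 14.695·(0.01821 + 0.09011·e^(−0.04·T));  sugar = (target − residual)·4.0·V
residual = 14.695·(0.01821 + 0.09011·e^(−0.04·17.0)) = 0.9384
sugar = (2.1 − 0.9384)·4.0·23.1

107.3280 g


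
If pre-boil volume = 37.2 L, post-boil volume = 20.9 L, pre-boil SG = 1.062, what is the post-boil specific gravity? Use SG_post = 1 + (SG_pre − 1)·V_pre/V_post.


pts_pre = (1.062 − 1)·1000 = 62.0000
pts_post = 62.0000·37.2/20.9 = 110.3541
SG_post = 1 + 110.3541/1000

1.1104


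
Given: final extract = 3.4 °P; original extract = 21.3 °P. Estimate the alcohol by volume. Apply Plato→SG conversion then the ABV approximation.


SG = 259/(259 − P);  ABV = (OG − FG)·131.25
OG = 259/(259 − 21.3) = 1.0896
FG = 259/(259 − 3.4) = 1.0133
ABV = (1.0896 − 1.0133)·131.25

10.0153 % ABV


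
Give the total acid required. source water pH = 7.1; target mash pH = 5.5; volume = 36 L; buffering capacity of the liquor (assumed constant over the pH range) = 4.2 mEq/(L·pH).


acid = buffering capacity · (pH_source − pH_target) · V
acid = 4.2 · (7.1 − 5.5) · 36

241.9200 mEq


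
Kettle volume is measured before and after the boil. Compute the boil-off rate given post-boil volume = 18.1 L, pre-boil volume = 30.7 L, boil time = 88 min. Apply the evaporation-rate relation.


rate = (V_pre − V_post) / (t_min/60)
rate = (30.7 − 18.1) / (88/60)

8.5909 L/hr


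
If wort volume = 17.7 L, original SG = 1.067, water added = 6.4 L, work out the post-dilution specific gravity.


SG_new = 1 + (SG_old − 1)·V_old/(V_old + V_water)
pts = (1.067 − 1)·1000·17.7/(17.7 + 6.4) = 49.2075
SG_new = 1 + 49.2075/1000

1.0492


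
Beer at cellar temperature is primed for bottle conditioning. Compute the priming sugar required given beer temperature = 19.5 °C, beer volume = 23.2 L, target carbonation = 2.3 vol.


residual = 14.695·(0.01821 + 0.09011·e^(−0.04·T));  sugar = (target − residual)·4.0·V
residual = 14.695·(0.01821 + 0.09011·e^(−0.04·19.5)) = 0.8746
sugar = (2.3 − 0.8746)·4.0·23.2

132.2770 g


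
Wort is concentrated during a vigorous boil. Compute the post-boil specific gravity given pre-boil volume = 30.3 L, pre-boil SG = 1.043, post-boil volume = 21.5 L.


SG_post = 1 + (SG_pre − 1)·V_pre/V_post
pts_pre = (1.043 − 1)·1000 = 43.0000
pts_post = 43.0000·30.3/21.5 = 60.6000
SG_post = 1 + 60.6000/1000

1.0606


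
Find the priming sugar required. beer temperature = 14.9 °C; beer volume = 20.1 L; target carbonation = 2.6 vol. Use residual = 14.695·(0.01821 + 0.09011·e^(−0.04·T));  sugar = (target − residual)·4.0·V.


residual = 14.695·(0.01821 + 0.09011·e^(−0.04·14.9)) = 0.9972
sugar = (2.6 − 0.9972)·4.0·20.1

128.8630 g


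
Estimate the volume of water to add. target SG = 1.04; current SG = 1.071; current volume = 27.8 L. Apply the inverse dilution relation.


V_water = V·((SG_curr − 1)/(SG_target − 1) − 1)
V_water = 27.8·((1.071 − 1)/(1.04 − 1) − 1)

21.5450 L


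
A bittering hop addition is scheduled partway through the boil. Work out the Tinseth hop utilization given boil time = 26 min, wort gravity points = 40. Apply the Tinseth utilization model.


U = 1.65·0.000125^(GP/1000) · (1 − e^(−0.04·t))/4.15
bigness = 1.65·0.000125^(40/1000) = 1.1518
boil_factor = (1 − e^(−0.04·26))/4.15 = 0.1558
U = 1.1518 · 0.1558

0.1794


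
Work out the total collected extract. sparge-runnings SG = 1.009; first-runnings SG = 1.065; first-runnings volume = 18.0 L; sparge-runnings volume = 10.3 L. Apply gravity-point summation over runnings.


total = Σ (SG_i − 1)·1000·V_i
first = (1.065 − 1)·1000·18.0 = 1170.0000
sparge = (1.009 − 1)·1000·10.3 = 92.7000
total = 1170.0000 + 92.7000

1262.7000 gravity·L


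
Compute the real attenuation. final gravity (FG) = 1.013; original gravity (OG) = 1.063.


AA = (OG−FG)/(OG−1)·100;  RA = AA·0.8192
AA = (1.063 − 1.013)/(1.063 − 1)·100 = 79.3651
RA = 79.3651·0.8192

65.0159 %


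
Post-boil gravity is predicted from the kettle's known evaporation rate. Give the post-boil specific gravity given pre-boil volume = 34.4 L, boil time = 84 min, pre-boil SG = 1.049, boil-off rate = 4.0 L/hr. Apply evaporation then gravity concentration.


V_post = V_pre − rate·(t/60);  SG_post = 1 + (SG_pre−1)·V_pre/V_post
V_post = 34.4 − 4.0·(84/60) = 28.8000
SG_post = 1 + (1.049 − 1)·34.4/28.8000

1.0585


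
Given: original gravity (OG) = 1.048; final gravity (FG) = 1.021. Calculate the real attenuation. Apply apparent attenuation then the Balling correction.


AA = (OG−FG)/(OG−1)·100;  RA = AA·0.8192
AA = (1.048 − 1.021)/(1.048 − 1)·100 = 56.2500
RA = 56.2500·0.8192

46.0800 %


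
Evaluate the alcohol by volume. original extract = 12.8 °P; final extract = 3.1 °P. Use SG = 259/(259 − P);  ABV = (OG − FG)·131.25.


OG = 259/(259 − 12.8) = 1.0520
FG = 259/(259 − 3.1) = 1.0121
ABV = (1.0520 − 1.0121)·131.25

5.2337 % ABV


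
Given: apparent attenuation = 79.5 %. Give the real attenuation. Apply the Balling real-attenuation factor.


RA = AA · 0.8192
RA = 79.5 · 0.8192

65.1264 %


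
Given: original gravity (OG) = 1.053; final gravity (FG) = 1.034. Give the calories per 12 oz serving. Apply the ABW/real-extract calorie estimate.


ABW = (OG−FG)·131.25·0.79/FG;  °P = 259 − 259/SG (for OG→OE and FG→AE);  RE = 0.1808·OE + 0.8192·AE;  Cal = (6.9·ABW + 4·(RE−0.1))·FG·3.55
ABW = (1.053 − 1.034)·131.25·0.79/1.034 = 1.9053
OE = 259 − 259/1.053 = 13.0361 °P
AE = 259 − 259/1.034 = 8.5164 °P
RE = 0.1808·13.0361 + 0.8192·8.5164 = 9.3336 °P
Cal = (6.9·1.9053 + 4·(9.3336−0.1))·1.034·3.55

183.8317 kcal
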